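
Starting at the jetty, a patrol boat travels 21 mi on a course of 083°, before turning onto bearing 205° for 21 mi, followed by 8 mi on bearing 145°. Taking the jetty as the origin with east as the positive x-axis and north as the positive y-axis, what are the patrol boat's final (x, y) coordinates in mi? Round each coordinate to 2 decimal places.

(16.56, -23.03)

Leg 1 (083°, 21 mi): east 21 sin 83° = 20.84, north 21 cos 83° = 2.56
Leg 2 (205°, 21 mi): east 21 sin 205° = -8.87, north 21 cos 205° = -19.03
Leg 3 (145°, 8 mi): east 8 sin 145° = 4.59, north 8 cos 145° = -6.55
Summing: 16.56 mi east, -23.03 mi north → (16.56, -23.03).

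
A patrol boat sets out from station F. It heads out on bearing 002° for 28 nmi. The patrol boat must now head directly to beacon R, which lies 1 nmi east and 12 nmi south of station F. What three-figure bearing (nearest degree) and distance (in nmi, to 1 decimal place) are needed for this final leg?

180°, 40.0 nmi

Leg 1 (002°, 28 nmi): east 28 sin 2° = 0.98, north 28 cos 2° = 27.98
Current position: (0.98, 27.98). Target: (1, -12). Remaining: Δeast = 0.02, Δnorth = -39.98.
Bearing = atan2(0.02, -39.98) mod 360° = 179.97°; distance = √((0.02)² + (-39.98)²) = 39.983 nmi.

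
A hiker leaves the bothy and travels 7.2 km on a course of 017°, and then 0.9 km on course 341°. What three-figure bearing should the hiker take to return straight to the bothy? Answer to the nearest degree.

Leg 1 (017°, 7.2 km): east 7.2 sin 17° = 2.11, north 7.2 cos 17° = 6.89
Leg 2 (341°, 0.9 km): east 0.9 sin 341° = -0.29, north 0.9 cos 341° = 0.85
Net displacement: 1.81 east, 7.74 north. Direction back to start is (-1.81, -7.74): bearing = atan2(-1.81, -7.74) mod 360° = 193.18° ≈ 193°.

193°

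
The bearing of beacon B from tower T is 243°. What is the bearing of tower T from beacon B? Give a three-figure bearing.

063°

Back-bearing = 243° − 180° = 063°.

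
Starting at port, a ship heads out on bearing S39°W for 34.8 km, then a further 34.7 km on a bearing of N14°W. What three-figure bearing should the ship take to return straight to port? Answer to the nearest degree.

Leg 1 (S39°W, 34.8 km): east 34.8 sin 219° = -21.90, north 34.8 cos 219° = -27.04
Leg 2 (N14°W, 34.7 km): east 34.7 sin 346° = -8.39, north 34.7 cos 346° = 33.67
Net displacement: -30.30 east, 6.62 north. Direction back to start is (30.30, -6.62): bearing = atan2(30.30, -6.62) mod 360° = 102.33° ≈ 102°.

102°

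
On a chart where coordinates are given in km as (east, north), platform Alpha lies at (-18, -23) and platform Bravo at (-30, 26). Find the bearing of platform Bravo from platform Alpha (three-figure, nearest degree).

Δeast = -30 − -18 = -12.00; Δnorth = 26 − -23 = 49.00.
Bearing = atan2(Δeast, Δnorth) mod 360° = 346.24° ≈ 346°.

346°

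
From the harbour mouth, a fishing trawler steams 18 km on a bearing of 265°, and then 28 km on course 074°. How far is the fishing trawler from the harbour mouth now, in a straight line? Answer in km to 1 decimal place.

10.9 km

Leg 1 (265°, 18 km): east 18 sin 265° = -17.93, north 18 cos 265° = -1.57
Leg 2 (074°, 28 km): east 28 sin 74° = 26.92, north 28 cos 74° = 7.72
Net: 8.98 east, 6.15 north. Distance = √((8.98)² + (6.15)²) = 10.887 km.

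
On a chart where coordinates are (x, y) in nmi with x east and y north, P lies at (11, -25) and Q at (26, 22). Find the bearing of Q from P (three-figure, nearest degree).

018°

Δeast = 26 − 11 = 15.00; Δnorth = 22 − -25 = 47.00.
Bearing = atan2(Δeast, Δnorth) mod 360° = 17.70° ≈ 018°.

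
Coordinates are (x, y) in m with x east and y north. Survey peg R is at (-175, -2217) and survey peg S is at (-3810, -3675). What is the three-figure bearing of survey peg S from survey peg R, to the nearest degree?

248°

Δeast = -3810 − -175 = -3635.00; Δnorth = -3675 − -2217 = -1458.00.
Bearing = atan2(Δeast, Δnorth) mod 360° = 248.14° ≈ 248°.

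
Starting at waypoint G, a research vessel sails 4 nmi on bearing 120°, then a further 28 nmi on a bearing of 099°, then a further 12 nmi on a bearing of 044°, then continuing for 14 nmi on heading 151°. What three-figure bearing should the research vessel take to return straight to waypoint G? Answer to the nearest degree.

Leg 1 (120°, 4 nmi): east 4 sin 120° = 3.46, north 4 cos 120° = -2.00
Leg 2 (099°, 28 nmi): east 28 sin 99° = 27.66, north 28 cos 99° = -4.38
Leg 3 (044°, 12 nmi): east 12 sin 44° = 8.34, north 12 cos 44° = 8.63
Leg 4 (151°, 14 nmi): east 14 sin 151° = 6.79, north 14 cos 151° = -12.24
Net displacement: 46.24 east, -9.99 north. Direction back to start is (-46.24, 9.99): bearing = atan2(-46.24, 9.99) mod 360° = 282.19° ≈ 282°.

282°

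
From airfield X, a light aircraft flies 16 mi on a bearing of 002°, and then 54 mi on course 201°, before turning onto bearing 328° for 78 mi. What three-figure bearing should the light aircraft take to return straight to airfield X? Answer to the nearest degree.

118°

Leg 1 (002°, 16 mi): east 16 sin 2° = 0.56, north 16 cos 2° = 15.99
Leg 2 (201°, 54 mi): east 54 sin 201° = -19.35, north 54 cos 201° = -50.41
Leg 3 (328°, 78 mi): east 78 sin 328° = -41.33, north 78 cos 328° = 66.15
Net displacement: -60.13 east, 31.72 north. Direction back to start is (60.13, -31.72): bearing = atan2(60.13, -31.72) mod 360° = 117.82° ≈ 118°.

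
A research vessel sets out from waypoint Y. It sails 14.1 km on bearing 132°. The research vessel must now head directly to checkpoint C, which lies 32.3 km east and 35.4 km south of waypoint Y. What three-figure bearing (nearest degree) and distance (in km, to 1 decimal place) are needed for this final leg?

140°, 33.9 km

Leg 1 (132°, 14.1 km): east 14.1 sin 132° = 10.48, north 14.1 cos 132° = -9.43
Current position: (10.48, -9.43). Target: (32.3, -35.4). Remaining: Δeast = 21.82, Δnorth = -25.97.
Bearing = atan2(21.82, -25.97) mod 360° = 139.96°; distance = √((21.82)² + (-25.97)²) = 33.917 km.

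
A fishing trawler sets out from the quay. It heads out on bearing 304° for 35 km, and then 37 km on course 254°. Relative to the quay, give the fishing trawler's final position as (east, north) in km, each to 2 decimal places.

Leg 1 (304°, 35 km): east 35 sin 304° = -29.02, north 35 cos 304° = 19.57
Leg 2 (254°, 37 km): east 37 sin 254° = -35.57, north 37 cos 254° = -10.20
Summing: -64.58 km east, 9.37 km north → (-64.58, 9.37).

(-64.58, 9.37)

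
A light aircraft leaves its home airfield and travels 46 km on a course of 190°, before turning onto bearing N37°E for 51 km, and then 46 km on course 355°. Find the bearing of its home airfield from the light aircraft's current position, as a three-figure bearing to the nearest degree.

204°

Leg 1 (190°, 46 km): east 46 sin 190° = -7.99, north 46 cos 190° = -45.30
Leg 2 (N37°E, 51 km): east 51 sin 37° = 30.69, north 51 cos 37° = 40.73
Leg 3 (355°, 46 km): east 46 sin 355° = -4.01, north 46 cos 355° = 45.82
Net displacement: 18.70 east, 41.25 north. Direction back to start is (-18.70, -41.25): bearing = atan2(-18.70, -41.25) mod 360° = 204.38° ≈ 204°.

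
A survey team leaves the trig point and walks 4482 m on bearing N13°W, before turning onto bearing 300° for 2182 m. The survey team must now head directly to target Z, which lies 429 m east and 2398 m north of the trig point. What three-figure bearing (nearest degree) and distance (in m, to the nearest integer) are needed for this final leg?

Leg 1 (N13°W, 4482 m): east 4482 sin 347° = -1008.23, north 4482 cos 347° = 4367.13
Leg 2 (300°, 2182 m): east 2182 sin 300° = -1889.67, north 2182 cos 300° = 1091.00
Current position: (-2897.90, 5458.13). Target: (429, 2398). Remaining: Δeast = 3326.90, Δnorth = -3060.13.
Bearing = atan2(3326.90, -3060.13) mod 360° = 132.61°; distance = √((3326.90)² + (-3060.13)²) = 4520.246 m.

133°, 4520 m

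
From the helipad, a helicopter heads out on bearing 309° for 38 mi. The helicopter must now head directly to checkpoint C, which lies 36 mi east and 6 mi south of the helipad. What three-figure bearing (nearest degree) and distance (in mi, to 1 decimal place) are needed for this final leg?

Leg 1 (309°, 38 mi): east 38 sin 309° = -29.53, north 38 cos 309° = 23.91
Current position: (-29.53, 23.91). Target: (36, -6). Remaining: Δeast = 65.53, Δnorth = -29.91.
Bearing = atan2(65.53, -29.91) mod 360° = 114.54°; distance = √((65.53)² + (-29.91)²) = 72.036 mi.

115°, 72.0 mi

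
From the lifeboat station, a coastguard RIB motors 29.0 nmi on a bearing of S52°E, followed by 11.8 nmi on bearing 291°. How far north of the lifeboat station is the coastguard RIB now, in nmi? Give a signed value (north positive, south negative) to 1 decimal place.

-13.6 nmi

Leg 1 (S52°E, 29.0 nmi): east 29.0 sin 128° = 22.85, north 29.0 cos 128° = -17.85
Leg 2 (291°, 11.8 nmi): east 11.8 sin 291° = -11.02, north 11.8 cos 291° = 4.23
Net north component: -13.63 nmi.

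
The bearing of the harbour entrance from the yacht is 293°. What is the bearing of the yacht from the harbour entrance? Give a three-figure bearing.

113°

Back-bearing = 293° − 180° = 113°.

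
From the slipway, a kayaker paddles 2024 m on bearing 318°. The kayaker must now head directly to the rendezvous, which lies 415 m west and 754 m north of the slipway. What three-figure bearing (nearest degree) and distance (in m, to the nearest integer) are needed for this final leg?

Leg 1 (318°, 2024 m): east 2024 sin 318° = -1354.32, north 2024 cos 318° = 1504.13
Current position: (-1354.32, 1504.13). Target: (-415, 754). Remaining: Δeast = 939.32, Δnorth = -750.13.
Bearing = atan2(939.32, -750.13) mod 360° = 128.61°; distance = √((939.32)² + (-750.13)²) = 1202.086 m.

129°, 1202 m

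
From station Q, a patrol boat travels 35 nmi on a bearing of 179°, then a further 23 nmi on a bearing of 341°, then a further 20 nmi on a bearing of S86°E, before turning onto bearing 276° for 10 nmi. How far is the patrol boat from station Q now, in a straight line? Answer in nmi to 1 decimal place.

Leg 1 (179°, 35 nmi): east 35 sin 179° = 0.61, north 35 cos 179° = -34.99
Leg 2 (341°, 23 nmi): east 23 sin 341° = -7.49, north 23 cos 341° = 21.75
Leg 3 (S86°E, 20 nmi): east 20 sin 94° = 19.95, north 20 cos 94° = -1.40
Leg 4 (276°, 10 nmi): east 10 sin 276° = -9.95, north 10 cos 276° = 1.05
Net: 3.13 east, -13.60 north. Distance = √((3.13)² + (-13.60)²) = 13.953 nmi.

14.0 nmi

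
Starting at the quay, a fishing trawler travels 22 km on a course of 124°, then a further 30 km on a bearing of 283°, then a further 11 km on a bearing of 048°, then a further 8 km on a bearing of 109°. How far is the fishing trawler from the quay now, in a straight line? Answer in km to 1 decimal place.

4.8 km

Leg 1 (124°, 22 km): east 22 sin 124° = 18.24, north 22 cos 124° = -12.30
Leg 2 (283°, 30 km): east 30 sin 283° = -29.23, north 30 cos 283° = 6.75
Leg 3 (048°, 11 km): east 11 sin 48° = 8.17, north 11 cos 48° = 7.36
Leg 4 (109°, 8 km): east 8 sin 109° = 7.56, north 8 cos 109° = -2.60
Net: 4.75 east, -0.80 north. Distance = √((4.75)² + (-0.80)²) = 4.813 km.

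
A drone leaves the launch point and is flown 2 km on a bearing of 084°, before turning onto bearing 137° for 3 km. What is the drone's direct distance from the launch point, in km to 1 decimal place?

Leg 1 (084°, 2 km): east 2 sin 84° = 1.99, north 2 cos 84° = 0.21
Leg 2 (137°, 3 km): east 3 sin 137° = 2.05, north 3 cos 137° = -2.19
Net: 4.04 east, -1.99 north. Distance = √((4.04)² + (-1.99)²) = 4.497 km.

4.5 km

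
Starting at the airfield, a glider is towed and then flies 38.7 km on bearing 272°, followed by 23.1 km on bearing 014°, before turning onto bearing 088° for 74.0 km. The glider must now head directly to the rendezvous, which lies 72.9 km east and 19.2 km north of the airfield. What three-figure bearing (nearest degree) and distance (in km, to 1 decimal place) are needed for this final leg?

Leg 1 (272°, 38.7 km): east 38.7 sin 272° = -38.68, north 38.7 cos 272° = 1.35
Leg 2 (014°, 23.1 km): east 23.1 sin 14° = 5.59, north 23.1 cos 14° = 22.41
Leg 3 (088°, 74.0 km): east 74.0 sin 88° = 73.95, north 74.0 cos 88° = 2.58
Current position: (40.87, 26.35). Target: (72.9, 19.2). Remaining: Δeast = 32.03, Δnorth = -7.15.
Bearing = atan2(32.03, -7.15) mod 360° = 102.58°; distance = √((32.03)² + (-7.15)²) = 32.821 km.

103°, 32.8 km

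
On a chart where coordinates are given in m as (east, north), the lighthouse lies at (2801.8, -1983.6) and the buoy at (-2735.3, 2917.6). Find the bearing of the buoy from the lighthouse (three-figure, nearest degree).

Δeast = -2735.3 − 2801.8 = -5537.10; Δnorth = 2917.6 − -1983.6 = 4901.20.
Bearing = atan2(Δeast, Δnorth) mod 360° = 311.51° ≈ 312°.

312°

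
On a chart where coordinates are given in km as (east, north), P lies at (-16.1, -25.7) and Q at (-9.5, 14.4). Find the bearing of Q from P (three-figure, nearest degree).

009°

Δeast = -9.5 − -16.1 = 6.60; Δnorth = 14.4 − -25.7 = 40.10.
Bearing = atan2(Δeast, Δnorth) mod 360° = 9.35° ≈ 009°.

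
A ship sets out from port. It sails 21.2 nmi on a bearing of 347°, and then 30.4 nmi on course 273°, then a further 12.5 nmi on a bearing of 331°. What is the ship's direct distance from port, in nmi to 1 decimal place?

52.9 nmi

Leg 1 (347°, 21.2 nmi): east 21.2 sin 347° = -4.77, north 21.2 cos 347° = 20.66
Leg 2 (273°, 30.4 nmi): east 30.4 sin 273° = -30.36, north 30.4 cos 273° = 1.59
Leg 3 (331°, 12.5 nmi): east 12.5 sin 331° = -6.06, north 12.5 cos 331° = 10.93
Net: -41.19 east, 33.18 north. Distance = √((-41.19)² + (33.18)²) = 52.890 nmi.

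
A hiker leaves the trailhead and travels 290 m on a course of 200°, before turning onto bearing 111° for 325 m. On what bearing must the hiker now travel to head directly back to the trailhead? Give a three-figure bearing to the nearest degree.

Leg 1 (200°, 290 m): east 290 sin 200° = -99.19, north 290 cos 200° = -272.51
Leg 2 (111°, 325 m): east 325 sin 111° = 303.41, north 325 cos 111° = -116.47
Net displacement: 204.23 east, -388.98 north. Direction back to start is (-204.23, 388.98): bearing = atan2(-204.23, 388.98) mod 360° = 332.30° ≈ 332°.

332°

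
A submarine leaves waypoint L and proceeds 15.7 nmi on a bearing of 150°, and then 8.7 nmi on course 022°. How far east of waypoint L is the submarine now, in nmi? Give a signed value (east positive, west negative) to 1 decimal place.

Leg 1 (150°, 15.7 nmi): east 15.7 sin 150° = 7.85, north 15.7 cos 150° = -13.60
Leg 2 (022°, 8.7 nmi): east 8.7 sin 22° = 3.26, north 8.7 cos 22° = 8.07
Net east component: 11.11 nmi.

11.1 nmi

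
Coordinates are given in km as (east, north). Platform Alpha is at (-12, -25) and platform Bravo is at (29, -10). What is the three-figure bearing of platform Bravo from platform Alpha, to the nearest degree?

070°

Δeast = 29 − -12 = 41.00; Δnorth = -10 − -25 = 15.00.
Bearing = atan2(Δeast, Δnorth) mod 360° = 69.90° ≈ 070°.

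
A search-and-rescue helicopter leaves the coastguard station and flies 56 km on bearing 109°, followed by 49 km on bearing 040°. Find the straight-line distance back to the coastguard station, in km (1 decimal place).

86.6 km

Leg 1 (109°, 56 km): east 56 sin 109° = 52.95, north 56 cos 109° = -18.23
Leg 2 (040°, 49 km): east 49 sin 40° = 31.50, north 49 cos 40° = 37.54
Net: 84.45 east, 19.30 north. Distance = √((84.45)² + (19.30)²) = 86.624 km.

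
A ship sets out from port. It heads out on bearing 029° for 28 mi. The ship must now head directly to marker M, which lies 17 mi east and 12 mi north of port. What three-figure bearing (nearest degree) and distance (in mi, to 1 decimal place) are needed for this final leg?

Leg 1 (029°, 28 mi): east 28 sin 29° = 13.57, north 28 cos 29° = 24.49
Current position: (13.57, 24.49). Target: (17, 12). Remaining: Δeast = 3.43, Δnorth = -12.49.
Bearing = atan2(3.43, -12.49) mod 360° = 164.66°; distance = √((3.43)² + (-12.49)²) = 12.951 mi.

165°, 13.0 mi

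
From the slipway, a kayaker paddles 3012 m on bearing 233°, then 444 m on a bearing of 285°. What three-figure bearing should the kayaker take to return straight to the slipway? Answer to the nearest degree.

059°

Leg 1 (233°, 3012 m): east 3012 sin 233° = -2405.49, north 3012 cos 233° = -1812.67
Leg 2 (285°, 444 m): east 444 sin 285° = -428.87, north 444 cos 285° = 114.92
Net displacement: -2834.36 east, -1697.75 north. Direction back to start is (2834.36, 1697.75): bearing = atan2(2834.36, 1697.75) mod 360° = 59.08° ≈ 059°.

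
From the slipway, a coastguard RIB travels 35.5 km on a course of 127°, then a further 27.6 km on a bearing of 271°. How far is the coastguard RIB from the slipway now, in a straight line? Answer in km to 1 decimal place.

Leg 1 (127°, 35.5 km): east 35.5 sin 127° = 28.35, north 35.5 cos 127° = -21.36
Leg 2 (271°, 27.6 km): east 27.6 sin 271° = -27.60, north 27.6 cos 271° = 0.48
Net: 0.76 east, -20.88 north. Distance = √((0.76)² + (-20.88)²) = 20.896 km.

20.9 km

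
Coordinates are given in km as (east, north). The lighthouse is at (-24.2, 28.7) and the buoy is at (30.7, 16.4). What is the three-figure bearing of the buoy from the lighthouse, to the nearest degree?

103°

Δeast = 30.7 − -24.2 = 54.90; Δnorth = 16.4 − 28.7 = -12.30.
Bearing = atan2(Δeast, Δnorth) mod 360° = 102.63° ≈ 103°.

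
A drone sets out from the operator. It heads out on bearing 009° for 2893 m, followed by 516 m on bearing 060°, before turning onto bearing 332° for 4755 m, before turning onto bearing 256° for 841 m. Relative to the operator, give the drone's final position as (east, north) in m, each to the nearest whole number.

(-2149, 7110)

Leg 1 (009°, 2893 m): east 2893 sin 9° = 452.56, north 2893 cos 9° = 2857.38
Leg 2 (060°, 516 m): east 516 sin 60° = 446.87, north 516 cos 60° = 258.00
Leg 3 (332°, 4755 m): east 4755 sin 332° = -2232.34, north 4755 cos 332° = 4198.42
Leg 4 (256°, 841 m): east 841 sin 256° = -816.02, north 841 cos 256° = -203.46
Summing: -2148.92 m east, 7110.34 m north → (-2149, 7110).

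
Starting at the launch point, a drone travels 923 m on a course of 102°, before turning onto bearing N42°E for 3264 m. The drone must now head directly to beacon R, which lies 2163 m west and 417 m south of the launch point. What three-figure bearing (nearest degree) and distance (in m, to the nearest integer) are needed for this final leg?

Leg 1 (102°, 923 m): east 923 sin 102° = 902.83, north 923 cos 102° = -191.90
Leg 2 (N42°E, 3264 m): east 3264 sin 42° = 2184.04, north 3264 cos 42° = 2425.62
Current position: (3086.87, 2233.72). Target: (-2163, -417). Remaining: Δeast = -5249.87, Δnorth = -2650.72.
Bearing = atan2(-5249.87, -2650.72) mod 360° = 243.21°; distance = √((-5249.87)² + (-2650.72)²) = 5881.113 m.

243°, 5881 m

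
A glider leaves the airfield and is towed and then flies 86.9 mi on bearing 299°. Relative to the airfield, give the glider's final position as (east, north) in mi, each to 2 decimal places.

Leg 1 (299°, 86.9 mi): east 86.9 sin 299° = -76.00, north 86.9 cos 299° = 42.13
Summing: -76.00 mi east, 42.13 mi north → (-76.00, 42.13).

(-76.00, 42.13)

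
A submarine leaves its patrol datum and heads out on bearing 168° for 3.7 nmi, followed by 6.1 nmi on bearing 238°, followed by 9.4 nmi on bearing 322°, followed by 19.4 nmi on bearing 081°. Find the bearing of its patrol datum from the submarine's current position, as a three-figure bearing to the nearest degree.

248°

Leg 1 (168°, 3.7 nmi): east 3.7 sin 168° = 0.77, north 3.7 cos 168° = -3.62
Leg 2 (238°, 6.1 nmi): east 6.1 sin 238° = -5.17, north 6.1 cos 238° = -3.23
Leg 3 (322°, 9.4 nmi): east 9.4 sin 322° = -5.79, north 9.4 cos 322° = 7.41
Leg 4 (081°, 19.4 nmi): east 19.4 sin 81° = 19.16, north 19.4 cos 81° = 3.03
Net displacement: 8.97 east, 3.59 north. Direction back to start is (-8.97, -3.59): bearing = atan2(-8.97, -3.59) mod 360° = 248.19° ≈ 248°.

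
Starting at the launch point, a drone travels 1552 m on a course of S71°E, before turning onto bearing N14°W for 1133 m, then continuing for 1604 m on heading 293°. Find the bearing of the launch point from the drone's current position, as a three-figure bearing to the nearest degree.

Leg 1 (S71°E, 1552 m): east 1552 sin 109° = 1467.44, north 1552 cos 109° = -505.28
Leg 2 (N14°W, 1133 m): east 1133 sin 346° = -274.10, north 1133 cos 346° = 1099.35
Leg 3 (293°, 1604 m): east 1604 sin 293° = -1476.49, north 1604 cos 293° = 626.73
Net displacement: -283.14 east, 1220.80 north. Direction back to start is (283.14, -1220.80): bearing = atan2(283.14, -1220.80) mod 360° = 166.94° ≈ 167°.

167°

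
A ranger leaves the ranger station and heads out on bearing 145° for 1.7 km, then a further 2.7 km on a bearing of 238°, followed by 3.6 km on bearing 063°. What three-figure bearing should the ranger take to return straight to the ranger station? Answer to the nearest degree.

Leg 1 (145°, 1.7 km): east 1.7 sin 145° = 0.98, north 1.7 cos 145° = -1.39
Leg 2 (238°, 2.7 km): east 2.7 sin 238° = -2.29, north 2.7 cos 238° = -1.43
Leg 3 (063°, 3.6 km): east 3.6 sin 63° = 3.21, north 3.6 cos 63° = 1.63
Net displacement: 1.89 east, -1.19 north. Direction back to start is (-1.89, 1.19): bearing = atan2(-1.89, 1.19) mod 360° = 302.13° ≈ 302°.

302°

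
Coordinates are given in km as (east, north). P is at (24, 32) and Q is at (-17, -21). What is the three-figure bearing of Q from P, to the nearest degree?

218°

Δeast = -17 − 24 = -41.00; Δnorth = -21 − 32 = -53.00.
Bearing = atan2(Δeast, Δnorth) mod 360° = 217.72° ≈ 218°.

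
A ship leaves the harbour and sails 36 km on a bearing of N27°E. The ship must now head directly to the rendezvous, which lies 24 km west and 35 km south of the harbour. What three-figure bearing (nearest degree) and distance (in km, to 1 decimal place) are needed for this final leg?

Leg 1 (N27°E, 36 km): east 36 sin 27° = 16.34, north 36 cos 27° = 32.08
Current position: (16.34, 32.08). Target: (-24, -35). Remaining: Δeast = -40.34, Δnorth = -67.08.
Bearing = atan2(-40.34, -67.08) mod 360° = 211.03°; distance = √((-40.34)² + (-67.08)²) = 78.274 km.

211°, 78.3 km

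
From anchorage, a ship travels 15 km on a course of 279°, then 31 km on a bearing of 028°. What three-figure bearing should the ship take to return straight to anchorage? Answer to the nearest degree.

Leg 1 (279°, 15 km): east 15 sin 279° = -14.82, north 15 cos 279° = 2.35
Leg 2 (028°, 31 km): east 31 sin 28° = 14.55, north 31 cos 28° = 27.37
Net displacement: -0.26 east, 29.72 north. Direction back to start is (0.26, -29.72): bearing = atan2(0.26, -29.72) mod 360° = 179.50° ≈ 179°.

179°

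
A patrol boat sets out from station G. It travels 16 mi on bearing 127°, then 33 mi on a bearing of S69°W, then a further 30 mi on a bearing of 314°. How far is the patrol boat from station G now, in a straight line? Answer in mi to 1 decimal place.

39.6 mi

Leg 1 (127°, 16 mi): east 16 sin 127° = 12.78, north 16 cos 127° = -9.63
Leg 2 (S69°W, 33 mi): east 33 sin 249° = -30.81, north 33 cos 249° = -11.83
Leg 3 (314°, 30 mi): east 30 sin 314° = -21.58, north 30 cos 314° = 20.84
Net: -39.61 east, -0.62 north. Distance = √((-39.61)² + (-0.62)²) = 39.615 mi.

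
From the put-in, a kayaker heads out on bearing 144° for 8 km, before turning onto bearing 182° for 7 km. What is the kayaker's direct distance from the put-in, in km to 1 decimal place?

Leg 1 (144°, 8 km): east 8 sin 144° = 4.70, north 8 cos 144° = -6.47
Leg 2 (182°, 7 km): east 7 sin 182° = -0.24, north 7 cos 182° = -7.00
Net: 4.46 east, -13.47 north. Distance = √((4.46)² + (-13.47)²) = 14.187 km.

14.2 km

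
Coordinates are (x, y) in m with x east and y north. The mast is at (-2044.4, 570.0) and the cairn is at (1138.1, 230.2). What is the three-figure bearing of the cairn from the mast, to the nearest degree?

096°

Δeast = 1138.1 − -2044.4 = 3182.50; Δnorth = 230.2 − 570.0 = -339.80.
Bearing = atan2(Δeast, Δnorth) mod 360° = 96.09° ≈ 096°.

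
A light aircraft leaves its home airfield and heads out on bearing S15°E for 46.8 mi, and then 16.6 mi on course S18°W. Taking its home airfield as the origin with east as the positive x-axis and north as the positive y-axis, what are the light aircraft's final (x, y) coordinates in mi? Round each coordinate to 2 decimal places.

Leg 1 (S15°E, 46.8 mi): east 46.8 sin 165° = 12.11, north 46.8 cos 165° = -45.21
Leg 2 (S18°W, 16.6 mi): east 16.6 sin 198° = -5.13, north 16.6 cos 198° = -15.79
Summing: 6.98 mi east, -60.99 mi north → (6.98, -60.99).

(6.98, -60.99)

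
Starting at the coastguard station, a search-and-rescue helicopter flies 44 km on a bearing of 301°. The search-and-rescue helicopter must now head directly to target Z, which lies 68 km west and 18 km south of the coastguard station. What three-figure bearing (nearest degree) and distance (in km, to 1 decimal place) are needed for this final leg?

217°, 50.7 km

Leg 1 (301°, 44 km): east 44 sin 301° = -37.72, north 44 cos 301° = 22.66
Current position: (-37.72, 22.66). Target: (-68, -18). Remaining: Δeast = -30.28, Δnorth = -40.66.
Bearing = atan2(-30.28, -40.66) mod 360° = 216.68°; distance = √((-30.28)² + (-40.66)²) = 50.700 km.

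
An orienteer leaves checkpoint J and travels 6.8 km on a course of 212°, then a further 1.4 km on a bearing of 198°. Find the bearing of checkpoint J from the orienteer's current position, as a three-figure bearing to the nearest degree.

Leg 1 (212°, 6.8 km): east 6.8 sin 212° = -3.60, north 6.8 cos 212° = -5.77
Leg 2 (198°, 1.4 km): east 1.4 sin 198° = -0.43, north 1.4 cos 198° = -1.33
Net displacement: -4.04 east, -7.10 north. Direction back to start is (4.04, 7.10): bearing = atan2(4.04, 7.10) mod 360° = 29.62° ≈ 030°.

030°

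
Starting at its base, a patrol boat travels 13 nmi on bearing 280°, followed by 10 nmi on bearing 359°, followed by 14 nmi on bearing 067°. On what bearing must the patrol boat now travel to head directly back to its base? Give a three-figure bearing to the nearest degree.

Leg 1 (280°, 13 nmi): east 13 sin 280° = -12.80, north 13 cos 280° = 2.26
Leg 2 (359°, 10 nmi): east 10 sin 359° = -0.17, north 10 cos 359° = 10.00
Leg 3 (067°, 14 nmi): east 14 sin 67° = 12.89, north 14 cos 67° = 5.47
Net displacement: -0.09 east, 17.73 north. Direction back to start is (0.09, -17.73): bearing = atan2(0.09, -17.73) mod 360° = 179.71° ≈ 180°.

180°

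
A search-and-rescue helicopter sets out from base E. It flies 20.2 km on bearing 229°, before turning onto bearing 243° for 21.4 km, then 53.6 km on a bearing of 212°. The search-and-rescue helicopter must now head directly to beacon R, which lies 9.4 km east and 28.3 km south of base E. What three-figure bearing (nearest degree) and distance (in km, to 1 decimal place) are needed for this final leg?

061°, 82.5 km

Leg 1 (229°, 20.2 km): east 20.2 sin 229° = -15.25, north 20.2 cos 229° = -13.25
Leg 2 (243°, 21.4 km): east 21.4 sin 243° = -19.07, north 21.4 cos 243° = -9.72
Leg 3 (212°, 53.6 km): east 53.6 sin 212° = -28.40, north 53.6 cos 212° = -45.46
Current position: (-62.72, -68.42). Target: (9.4, -28.3). Remaining: Δeast = 72.12, Δnorth = 40.12.
Bearing = atan2(72.12, 40.12) mod 360° = 60.91°; distance = √((72.12)² + (40.12)²) = 82.527 km.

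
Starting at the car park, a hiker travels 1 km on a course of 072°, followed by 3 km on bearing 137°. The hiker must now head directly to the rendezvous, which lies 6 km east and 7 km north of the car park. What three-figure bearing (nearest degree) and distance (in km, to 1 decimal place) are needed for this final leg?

019°, 9.4 km

Leg 1 (072°, 1 km): east 1 sin 72° = 0.95, north 1 cos 72° = 0.31
Leg 2 (137°, 3 km): east 3 sin 137° = 2.05, north 3 cos 137° = -2.19
Current position: (3.00, -1.89). Target: (6, 7). Remaining: Δeast = 3.00, Δnorth = 8.89.
Bearing = atan2(3.00, 8.89) mod 360° = 18.67°; distance = √((3.00)² + (8.89)²) = 9.379 km.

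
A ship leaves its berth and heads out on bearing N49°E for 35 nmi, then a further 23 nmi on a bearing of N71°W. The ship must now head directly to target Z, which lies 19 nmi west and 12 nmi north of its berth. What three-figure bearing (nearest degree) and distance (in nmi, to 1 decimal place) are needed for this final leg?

232°, 30.0 nmi

Leg 1 (N49°E, 35 nmi): east 35 sin 49° = 26.41, north 35 cos 49° = 22.96
Leg 2 (N71°W, 23 nmi): east 23 sin 289° = -21.75, north 23 cos 289° = 7.49
Current position: (4.67, 30.45). Target: (-19, 12). Remaining: Δeast = -23.67, Δnorth = -18.45.
Bearing = atan2(-23.67, -18.45) mod 360° = 232.06°; distance = √((-23.67)² + (-18.45)²) = 30.010 nmi.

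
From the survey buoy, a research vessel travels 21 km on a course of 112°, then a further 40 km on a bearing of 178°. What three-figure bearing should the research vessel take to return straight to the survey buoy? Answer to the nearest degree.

Leg 1 (112°, 21 km): east 21 sin 112° = 19.47, north 21 cos 112° = -7.87
Leg 2 (178°, 40 km): east 40 sin 178° = 1.40, north 40 cos 178° = -39.98
Net displacement: 20.87 east, -47.84 north. Direction back to start is (-20.87, 47.84): bearing = atan2(-20.87, 47.84) mod 360° = 336.44° ≈ 336°.

336°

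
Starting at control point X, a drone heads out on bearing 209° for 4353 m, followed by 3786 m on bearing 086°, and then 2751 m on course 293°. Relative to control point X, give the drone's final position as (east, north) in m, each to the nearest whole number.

(-866, -2468)

Leg 1 (209°, 4353 m): east 4353 sin 209° = -2110.38, north 4353 cos 209° = -3807.22
Leg 2 (086°, 3786 m): east 3786 sin 86° = 3776.78, north 3786 cos 86° = 264.10
Leg 3 (293°, 2751 m): east 2751 sin 293° = -2532.31, north 2751 cos 293° = 1074.90
Summing: -865.91 m east, -2468.22 m north → (-866, -2468).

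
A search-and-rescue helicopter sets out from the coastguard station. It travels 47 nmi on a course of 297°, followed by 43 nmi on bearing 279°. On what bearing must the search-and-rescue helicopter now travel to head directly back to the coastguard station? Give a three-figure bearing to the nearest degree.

Leg 1 (297°, 47 nmi): east 47 sin 297° = -41.88, north 47 cos 297° = 21.34
Leg 2 (279°, 43 nmi): east 43 sin 279° = -42.47, north 43 cos 279° = 6.73
Net displacement: -84.35 east, 28.06 north. Direction back to start is (84.35, -28.06): bearing = atan2(84.35, -28.06) mod 360° = 108.40° ≈ 108°.

108°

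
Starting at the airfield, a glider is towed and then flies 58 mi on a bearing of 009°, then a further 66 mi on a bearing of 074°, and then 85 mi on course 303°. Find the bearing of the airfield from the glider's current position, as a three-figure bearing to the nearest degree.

Leg 1 (009°, 58 mi): east 58 sin 9° = 9.07, north 58 cos 9° = 57.29
Leg 2 (074°, 66 mi): east 66 sin 74° = 63.44, north 66 cos 74° = 18.19
Leg 3 (303°, 85 mi): east 85 sin 303° = -71.29, north 85 cos 303° = 46.29
Net displacement: 1.23 east, 121.77 north. Direction back to start is (-1.23, -121.77): bearing = atan2(-1.23, -121.77) mod 360° = 180.58° ≈ 181°.

181°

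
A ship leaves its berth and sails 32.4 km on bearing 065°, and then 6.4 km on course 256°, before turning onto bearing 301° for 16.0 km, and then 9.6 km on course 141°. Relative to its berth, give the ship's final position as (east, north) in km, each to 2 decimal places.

Leg 1 (065°, 32.4 km): east 32.4 sin 65° = 29.36, north 32.4 cos 65° = 13.69
Leg 2 (256°, 6.4 km): east 6.4 sin 256° = -6.21, north 6.4 cos 256° = -1.55
Leg 3 (301°, 16.0 km): east 16.0 sin 301° = -13.71, north 16.0 cos 301° = 8.24
Leg 4 (141°, 9.6 km): east 9.6 sin 141° = 6.04, north 9.6 cos 141° = -7.46
Summing: 15.48 km east, 12.92 km north → (15.48, 12.92).

(15.48, 12.92)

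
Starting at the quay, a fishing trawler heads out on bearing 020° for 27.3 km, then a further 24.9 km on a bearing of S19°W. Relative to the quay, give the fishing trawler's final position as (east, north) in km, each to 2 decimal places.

Leg 1 (020°, 27.3 km): east 27.3 sin 20° = 9.34, north 27.3 cos 20° = 25.65
Leg 2 (S19°W, 24.9 km): east 24.9 sin 199° = -8.11, north 24.9 cos 199° = -23.54
Summing: 1.23 km east, 2.11 km north → (1.23, 2.11).

(1.23, 2.11)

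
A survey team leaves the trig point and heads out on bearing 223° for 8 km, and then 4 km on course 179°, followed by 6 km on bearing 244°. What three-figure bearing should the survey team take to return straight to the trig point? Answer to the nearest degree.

041°

Leg 1 (223°, 8 km): east 8 sin 223° = -5.46, north 8 cos 223° = -5.85
Leg 2 (179°, 4 km): east 4 sin 179° = 0.07, north 4 cos 179° = -4.00
Leg 3 (244°, 6 km): east 6 sin 244° = -5.39, north 6 cos 244° = -2.63
Net displacement: -10.78 east, -12.48 north. Direction back to start is (10.78, 12.48): bearing = atan2(10.78, 12.48) mod 360° = 40.82° ≈ 041°.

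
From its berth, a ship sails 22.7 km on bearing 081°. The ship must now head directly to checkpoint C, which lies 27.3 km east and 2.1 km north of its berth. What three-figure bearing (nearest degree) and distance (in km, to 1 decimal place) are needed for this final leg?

Leg 1 (081°, 22.7 km): east 22.7 sin 81° = 22.42, north 22.7 cos 81° = 3.55
Current position: (22.42, 3.55). Target: (27.3, 2.1). Remaining: Δeast = 4.88, Δnorth = -1.45.
Bearing = atan2(4.88, -1.45) mod 360° = 106.56°; distance = √((4.88)² + (-1.45)²) = 5.091 km.

107°, 5.1 km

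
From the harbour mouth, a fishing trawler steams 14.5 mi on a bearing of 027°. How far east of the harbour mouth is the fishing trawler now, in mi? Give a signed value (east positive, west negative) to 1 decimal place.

Leg 1 (027°, 14.5 mi): east 14.5 sin 27° = 6.58, north 14.5 cos 27° = 12.92
Net east component: 6.58 mi.

6.6 mi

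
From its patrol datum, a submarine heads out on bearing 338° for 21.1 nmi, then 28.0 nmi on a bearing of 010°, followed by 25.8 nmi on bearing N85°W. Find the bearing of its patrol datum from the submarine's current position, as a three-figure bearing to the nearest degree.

Leg 1 (338°, 21.1 nmi): east 21.1 sin 338° = -7.90, north 21.1 cos 338° = 19.56
Leg 2 (010°, 28.0 nmi): east 28.0 sin 10° = 4.86, north 28.0 cos 10° = 27.57
Leg 3 (N85°W, 25.8 nmi): east 25.8 sin 275° = -25.70, north 25.8 cos 275° = 2.25
Net displacement: -28.74 east, 49.39 north. Direction back to start is (28.74, -49.39): bearing = atan2(28.74, -49.39) mod 360° = 149.80° ≈ 150°.

150°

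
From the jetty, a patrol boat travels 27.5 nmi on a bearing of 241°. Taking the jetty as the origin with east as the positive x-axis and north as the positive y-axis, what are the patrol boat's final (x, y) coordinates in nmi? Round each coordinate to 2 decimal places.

(-24.05, -13.33)

Leg 1 (241°, 27.5 nmi): east 27.5 sin 241° = -24.05, north 27.5 cos 241° = -13.33
Summing: -24.05 nmi east, -13.33 nmi north → (-24.05, -13.33).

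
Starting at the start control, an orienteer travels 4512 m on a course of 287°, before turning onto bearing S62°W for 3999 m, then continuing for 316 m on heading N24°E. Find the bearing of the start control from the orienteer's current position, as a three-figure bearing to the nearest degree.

088°

Leg 1 (287°, 4512 m): east 4512 sin 287° = -4314.85, north 4512 cos 287° = 1319.18
Leg 2 (S62°W, 3999 m): east 3999 sin 242° = -3530.91, north 3999 cos 242° = -1877.42
Leg 3 (N24°E, 316 m): east 316 sin 24° = 128.53, north 316 cos 24° = 288.68
Net displacement: -7717.23 east, -269.56 north. Direction back to start is (7717.23, 269.56): bearing = atan2(7717.23, 269.56) mod 360° = 88.00° ≈ 088°.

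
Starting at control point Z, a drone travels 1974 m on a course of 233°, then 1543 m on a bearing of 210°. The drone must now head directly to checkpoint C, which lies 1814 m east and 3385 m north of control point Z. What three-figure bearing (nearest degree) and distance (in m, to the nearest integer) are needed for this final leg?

Leg 1 (233°, 1974 m): east 1974 sin 233° = -1576.51, north 1974 cos 233° = -1187.98
Leg 2 (210°, 1543 m): east 1543 sin 210° = -771.50, north 1543 cos 210° = -1336.28
Current position: (-2348.01, -2524.26). Target: (1814, 3385). Remaining: Δeast = 4162.01, Δnorth = 5909.26.
Bearing = atan2(4162.01, 5909.26) mod 360° = 35.16°; distance = √((4162.01)² + (5909.26)²) = 7227.839 m.

035°, 7228 m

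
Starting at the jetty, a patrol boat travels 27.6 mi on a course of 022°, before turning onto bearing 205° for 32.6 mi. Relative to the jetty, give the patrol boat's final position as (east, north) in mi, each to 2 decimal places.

Leg 1 (022°, 27.6 mi): east 27.6 sin 22° = 10.34, north 27.6 cos 22° = 25.59
Leg 2 (205°, 32.6 mi): east 32.6 sin 205° = -13.78, north 32.6 cos 205° = -29.55
Summing: -3.44 mi east, -3.96 mi north → (-3.44, -3.96).

(-3.44, -3.96)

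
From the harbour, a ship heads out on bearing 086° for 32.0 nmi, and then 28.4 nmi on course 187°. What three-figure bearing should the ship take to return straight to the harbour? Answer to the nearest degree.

Leg 1 (086°, 32.0 nmi): east 32.0 sin 86° = 31.92, north 32.0 cos 86° = 2.23
Leg 2 (187°, 28.4 nmi): east 28.4 sin 187° = -3.46, north 28.4 cos 187° = -28.19
Net displacement: 28.46 east, -25.96 north. Direction back to start is (-28.46, 25.96): bearing = atan2(-28.46, 25.96) mod 360° = 312.36° ≈ 312°.

312°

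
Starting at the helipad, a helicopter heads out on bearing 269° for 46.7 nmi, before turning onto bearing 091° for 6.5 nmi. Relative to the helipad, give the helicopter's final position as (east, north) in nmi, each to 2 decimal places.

(-40.19, -0.93)

Leg 1 (269°, 46.7 nmi): east 46.7 sin 269° = -46.69, north 46.7 cos 269° = -0.82
Leg 2 (091°, 6.5 nmi): east 6.5 sin 91° = 6.50, north 6.5 cos 91° = -0.11
Summing: -40.19 nmi east, -0.93 nmi north → (-40.19, -0.93).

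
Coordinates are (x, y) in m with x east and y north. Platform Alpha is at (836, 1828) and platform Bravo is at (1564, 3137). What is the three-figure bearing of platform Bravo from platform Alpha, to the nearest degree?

Δeast = 1564 − 836 = 728.00; Δnorth = 3137 − 1828 = 1309.00.
Bearing = atan2(Δeast, Δnorth) mod 360° = 29.08° ≈ 029°.

029°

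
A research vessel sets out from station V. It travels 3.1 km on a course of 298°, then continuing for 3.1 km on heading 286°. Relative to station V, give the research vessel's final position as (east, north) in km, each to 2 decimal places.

Leg 1 (298°, 3.1 km): east 3.1 sin 298° = -2.74, north 3.1 cos 298° = 1.46
Leg 2 (286°, 3.1 km): east 3.1 sin 286° = -2.98, north 3.1 cos 286° = 0.85
Summing: -5.72 km east, 2.31 km north → (-5.72, 2.31).

(-5.72, 2.31)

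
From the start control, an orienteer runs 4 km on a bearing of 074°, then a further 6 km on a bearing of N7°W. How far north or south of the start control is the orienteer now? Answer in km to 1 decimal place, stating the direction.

7.1 km north

Leg 1 (074°, 4 km): east 4 sin 74° = 3.85, north 4 cos 74° = 1.10
Leg 2 (N7°W, 6 km): east 6 sin 353° = -0.73, north 6 cos 353° = 5.96
Net north component: 7.06 km.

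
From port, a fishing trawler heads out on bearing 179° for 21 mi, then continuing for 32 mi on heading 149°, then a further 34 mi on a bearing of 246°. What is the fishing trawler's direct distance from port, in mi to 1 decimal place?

Leg 1 (179°, 21 mi): east 21 sin 179° = 0.37, north 21 cos 179° = -21.00
Leg 2 (149°, 32 mi): east 32 sin 149° = 16.48, north 32 cos 149° = -27.43
Leg 3 (246°, 34 mi): east 34 sin 246° = -31.06, north 34 cos 246° = -13.83
Net: -14.21 east, -62.26 north. Distance = √((-14.21)² + (-62.26)²) = 63.857 mi.

63.9 mi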